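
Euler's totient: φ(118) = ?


118 = 2 × 59
Prime factors: 2, 59
φ(118) = 118 × (1-1/2) × (1-1/59)
= 118 × 1/2 × 58/59 = 58

φ(118) = 58


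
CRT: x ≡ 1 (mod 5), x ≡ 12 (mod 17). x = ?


M = 5*17 = 85
M1 = M/5 = 17, M2 = M/17 = 5
M1^(-1) mod 5 = 3, M2^(-1) mod 17 = 7
x = 1*17*3 + 12*5*7 = 471
471 mod 85 = 46
Check: 46 mod 5 = 1 ✓, 46 mod 17 = 12 ✓

x ≡ 46 (mod 85)


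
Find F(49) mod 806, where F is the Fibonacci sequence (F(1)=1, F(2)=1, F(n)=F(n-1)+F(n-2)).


F(k) mod 806 for k=1..49:
1, 1, 2, 3, 5, 8, 13, 21, 34, 55, 89, 144, 233, 377, 610, 181, 791, 166, 151, 317, 468, 785, 447, 426, 67, 493, 560, 247, 1, 248, 249, 497, 746, 437, 377, 8, 385, 393, 778, 365, 337, 702, 233, 129, 362, 491, 47, 538, 585
F(49) mod 806 = 585


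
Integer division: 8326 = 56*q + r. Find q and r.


8326 = 56 * 148 + 38
Check: 8288 + 38 = 8326

q = 148, r = 38


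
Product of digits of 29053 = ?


2 × 9 × 0 × 5 × 3 = 0


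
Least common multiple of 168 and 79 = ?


GCD(168, 79) = 1
LCM = 168*79/1 = 13272/1 = 13272

LCM = 13272


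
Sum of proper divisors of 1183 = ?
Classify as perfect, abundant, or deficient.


Proper divisors: 1, 7, 13, 91, 169
Sum = 1 + 7 + 13 + 91 + 169 = 281
281 < 1183 → deficient

s(1183) = 281 (deficient)


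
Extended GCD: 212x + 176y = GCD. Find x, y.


Tabular extended Euclidean (each row: r = 212*s + 176*t):
r=212, s=1, t=0
r=176, s=0, t=1
q=1: r=36, s=1, t=-1   [212*(1) + 176*(-1) = 36]
q=4: r=32, s=-4, t=5   [212*(-4) + 176*(5) = 32]
q=1: r=4, s=5, t=-6   [212*(5) + 176*(-6) = 4]
q=8: r=0, s=-44, t=53   [212*(-44) + 176*(53) = 0]
GCD = 4; from the row with r=4: x=5, y=-6
Check: 212*(5) + 176*(-6) = 1060 - 1056 = 4

GCD = 4, x = 5, y = -6


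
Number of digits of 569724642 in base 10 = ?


569724642 has 9 digits in base 10
floor(log10(569724642)) + 1 = floor(8.7557) + 1 = 9

9 digits (base 10)


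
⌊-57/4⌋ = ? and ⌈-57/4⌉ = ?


-57/4 = -14.2500
floor = -15
ceil = -14

floor = -15, ceil = -14


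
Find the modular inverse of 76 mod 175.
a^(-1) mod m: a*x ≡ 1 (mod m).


Use the extended Euclidean algorithm on (175, 76); each row r = 175*s + 76*t:
r=175, s=1, t=0
r=76, s=0, t=1
q=2: r=23, s=1, t=-2   [175*(1) + 76*(-2) = 23]
q=3: r=7, s=-3, t=7   [175*(-3) + 76*(7) = 7]
q=3: r=2, s=10, t=-23   [175*(10) + 76*(-23) = 2]
q=3: r=1, s=-33, t=76   [175*(-33) + 76*(76) = 1]
q=2: r=0, s=76, t=-175   [175*(76) + 76*(-175) = 0]
GCD = 1 with t = 76, so 76*(76) ≡ 1 (mod 175)
Inverse = 76 mod 175 = 76
Check: 76 * 76 = 5776 ≡ 1 (mod 175)

76^(-1) ≡ 76 (mod 175)


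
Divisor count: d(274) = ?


274 = 2^1 × 137^1
d(274) = (1+1) × (1+1) = 4

4 divisors


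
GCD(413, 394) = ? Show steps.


413 = 1 * 394 + 19
394 = 20 * 19 + 14
19 = 1 * 14 + 5
14 = 2 * 5 + 4
5 = 1 * 4 + 1
4 = 4 * 1 + 0
GCD = 1


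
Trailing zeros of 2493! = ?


floor(2493/5) = 498
floor(2493/25) = 99
floor(2493/125) = 19
floor(2493/625) = 3
Total = 619

619 trailing zeros


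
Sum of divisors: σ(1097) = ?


Divisors of 1097: 1, 1097
Sum = 1 + 1097 = 1098

σ(1097) = 1098


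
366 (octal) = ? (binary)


366 (base 8) = 246 (decimal)
246 (decimal) = 11110110 (base 2)


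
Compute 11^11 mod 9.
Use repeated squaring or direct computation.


11^1 mod 9 = 2
11^2 mod 9 = 4
11^3 mod 9 = 8
11^4 mod 9 = 7
11^5 mod 9 = 5
11^6 mod 9 = 1
11^7 mod 9 = 2
11^8 mod 9 = 4
11^9 mod 9 = 8
11^10 mod 9 = 7
11^11 mod 9 = 5


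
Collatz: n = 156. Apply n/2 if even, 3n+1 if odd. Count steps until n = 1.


156 → 78 → 39 → 118 → 59 → 178 → 89 → 268 → 134 → 67 → 202 → 101 → 304 → 152 → 76 → 38 → 19 → 58 → 29 → 88 → 44 → 22 → 11 → 34 → 17 → 52 → 26 → 13 → 40 → 20 → 10 → 5 → 16 → 8 → 4 → 2 → 1
Total steps = 36

36 steps


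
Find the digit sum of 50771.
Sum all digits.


5 + 0 + 7 + 7 + 1 = 20


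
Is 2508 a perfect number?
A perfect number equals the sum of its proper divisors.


Proper divisors of 2508: 1, 2, 3, 4, 6, 11, 12, 19, 22, 33, 38, 44, 57, 66, 76, 114, 132, 209, 228, 418, 627, 836, 1254
Sum = 1 + 2 + 3 + 4 + 6 + 11 + 12 + 19 + 22 + 33 + 38 + 44 + 57 + 66 + 76 + 114 + 132 + 209 + 228 + 418 + 627 + 836 + 1254 = 4212

No, 2508 is not perfect (4212 ≠ 2508)


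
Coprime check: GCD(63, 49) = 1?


Euclidean algorithm:
63 = 1 * 49 + 14
49 = 3 * 14 + 7
14 = 2 * 7 + 0
GCD(63, 49) = 7

No, not coprime (GCD = 7)


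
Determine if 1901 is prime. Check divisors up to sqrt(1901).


Check divisors up to sqrt(1901) = 43.6005
No divisors found.
1901 is prime.

Yes, 1901 is prime


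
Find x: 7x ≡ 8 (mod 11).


GCD(7, 11) = 1, unique solution
a^(-1) mod 11 = 8
x = 8 * 8 mod 11 = 9

x ≡ 9 (mod 11)


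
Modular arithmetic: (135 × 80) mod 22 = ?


135 × 80 = 10800
10800 mod 22 = 20


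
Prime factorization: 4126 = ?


4126 / 2 = 2063
2063 / 2063 = 1
4126 = 2 × 2063


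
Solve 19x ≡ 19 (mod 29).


GCD(19, 29) = 1, unique solution
a^(-1) mod 29 = 26
x = 26 * 19 mod 29 = 1

x ≡ 1 (mod 29)


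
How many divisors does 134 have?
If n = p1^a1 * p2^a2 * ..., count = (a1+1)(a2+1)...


134 = 2^1 × 67^1
d(134) = (1+1) × (1+1) = 4

4 divisors


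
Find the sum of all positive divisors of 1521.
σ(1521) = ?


Divisors of 1521: 1, 3, 9, 13, 39, 117, 169, 507, 1521
Sum = 1 + 3 + 9 + 13 + 39 + 117 + 169 + 507 + 1521 = 2379

σ(1521) = 2379


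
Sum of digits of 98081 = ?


9 + 8 + 0 + 8 + 1 = 26


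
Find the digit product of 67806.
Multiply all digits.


6 × 7 × 8 × 0 × 6 = 0


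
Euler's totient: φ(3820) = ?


3820 = 2^2 × 5 × 191
Prime factors: 2, 5, 191
φ(3820) = 3820 × (1-1/2) × (1-1/5) × (1-1/191)
= 3820 × 1/2 × 4/5 × 190/191 = 1520

φ(3820) = 1520


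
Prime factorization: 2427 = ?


2427 / 3 = 809
809 / 809 = 1
2427 = 3 × 809


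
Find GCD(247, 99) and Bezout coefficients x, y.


Tabular extended Euclidean (each row: r = 247*s + 99*t):
r=247, s=1, t=0
r=99, s=0, t=1
q=2: r=49, s=1, t=-2   [247*(1) + 99*(-2) = 49]
q=2: r=1, s=-2, t=5   [247*(-2) + 99*(5) = 1]
q=49: r=0, s=99, t=-247   [247*(99) + 99*(-247) = 0]
GCD = 1; from the row with r=1: x=-2, y=5
Check: 247*(-2) + 99*(5) = -494 + 495 = 1

GCD = 1, x = -2, y = 5


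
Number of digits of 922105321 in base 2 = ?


922105321 in base 2 = 110110111101100011010111101001
Number of digits = 30

30 digits (base 2)


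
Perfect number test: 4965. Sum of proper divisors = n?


Proper divisors of 4965: 1, 3, 5, 15, 331, 993, 1655
Sum = 1 + 3 + 5 + 15 + 331 + 993 + 1655 = 3003

No, 4965 is not perfect (3003 ≠ 4965)


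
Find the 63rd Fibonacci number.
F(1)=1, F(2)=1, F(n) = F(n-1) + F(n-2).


Sequence: 1, 1, 2, 3, 5, 8, 13, 21, 34, 55, 89, 144, 233, 377, 610, 987, 1597, 2584, 4181, 6765, 10946, 17711, 28657, 46368, 75025, 121393, 196418, 317811, 514229, 832040, 1346269, 2178309, 3524578, 5702887, 9227465, 14930352, 24157817, 39088169, 63245986, 102334155, 165580141, 267914296, 433494437, 701408733, 1134903170, 1836311903, 2971215073, 4807526976, 7778742049, 12586269025, 20365011074, 32951280099, 53316291173, 86267571272, 139583862445, 225851433717, 365435296162, 591286729879, 956722026041, 1548008755920, 2504730781961, 4052739537881, 6557470319842
F(63) = 6557470319842


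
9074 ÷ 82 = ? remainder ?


9074 = 82 * 110 + 54
Check: 9020 + 54 = 9074

q = 110, r = 54


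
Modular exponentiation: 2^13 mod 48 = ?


2^1 mod 48 = 2
2^2 mod 48 = 4
2^3 mod 48 = 8
2^4 mod 48 = 16
2^5 mod 48 = 32
2^6 mod 48 = 16
2^7 mod 48 = 32
2^8 mod 48 = 16
2^9 mod 48 = 32
2^10 mod 48 = 16
2^11 mod 48 = 32
2^12 mod 48 = 16
2^13 mod 48 = 32


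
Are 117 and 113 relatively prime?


Euclidean algorithm:
117 = 1 * 113 + 4
113 = 28 * 4 + 1
4 = 4 * 1 + 0
GCD(117, 113) = 1

Yes, coprime (GCD = 1)


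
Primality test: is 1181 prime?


Check divisors up to sqrt(1181) = 34.3657
No divisors found.
1181 is prime.

Yes, 1181 is prime


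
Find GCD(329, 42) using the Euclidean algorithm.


329 = 7 * 42 + 35
42 = 1 * 35 + 7
35 = 5 * 7 + 0
GCD = 7


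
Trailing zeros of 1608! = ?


floor(1608/5) = 321
floor(1608/25) = 64
floor(1608/125) = 12
floor(1608/625) = 2
Total = 399

399 trailing zeros


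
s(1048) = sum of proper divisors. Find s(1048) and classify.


Proper divisors: 1, 2, 4, 8, 131, 262, 524
Sum = 1 + 2 + 4 + 8 + 131 + 262 + 524 = 932
932 < 1048 → deficient

s(1048) = 932 (deficient)


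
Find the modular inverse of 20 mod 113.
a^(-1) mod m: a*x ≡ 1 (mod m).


Use the extended Euclidean algorithm on (113, 20); each row r = 113*s + 20*t:
r=113, s=1, t=0
r=20, s=0, t=1
q=5: r=13, s=1, t=-5   [113*(1) + 20*(-5) = 13]
q=1: r=7, s=-1, t=6   [113*(-1) + 20*(6) = 7]
q=1: r=6, s=2, t=-11   [113*(2) + 20*(-11) = 6]
q=1: r=1, s=-3, t=17   [113*(-3) + 20*(17) = 1]
q=6: r=0, s=20, t=-113   [113*(20) + 20*(-113) = 0]
GCD = 1 with t = 17, so 20*(17) ≡ 1 (mod 113)
Inverse = 17 mod 113 = 17
Check: 20 * 17 = 340 ≡ 1 (mod 113)

20^(-1) ≡ 17 (mod 113)


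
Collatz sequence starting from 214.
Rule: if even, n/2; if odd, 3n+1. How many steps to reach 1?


214 → 107 → 322 → 161 → 484 → 242 → 121 → 364 → 182 → 91 → 274 → 137 → 412 → 206 → 103 → 310 → 155 → 466 → 233 → 700 → 350 → 175 → 526 → 263 → 790 → 395 → 1186 → 593 → 1780 → 890 → 445 → 1336 → 668 → 334 → 167 → 502 → 251 → 754 → 377 → 1132 → 566 → 283 → 850 → 425 → 1276 → 638 → 319 → 958 → 479 → 1438 → 719 → 2158 → 1079 → 3238 → 1619 → 4858 → 2429 → 7288 → 3644 → 1822 → 911 → 2734 → 1367 → 4102 → 2051 → 6154 → 3077 → 9232 → 4616 → 2308 → 1154 → 577 → 1732 → 866 → 433 → 1300 → 650 → 325 → 976 → 488 → 244 → 122 → 61 → 184 → 92 → 46 → 23 → 70 → 35 → 106 → 53 → 160 → 80 → 40 → 20 → 10 → 5 → 16 → 8 → 4 → 2 → 1
Total steps = 101

101 steps


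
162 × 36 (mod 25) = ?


162 × 36 = 5832
5832 mod 25 = 7


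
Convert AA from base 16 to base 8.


AA (base 16) = 170 (decimal)
170 (decimal) = 252 (base 8)


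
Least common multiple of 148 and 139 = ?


GCD(148, 139) = 1
LCM = 148*139/1 = 20572/1 = 20572

LCM = 20572


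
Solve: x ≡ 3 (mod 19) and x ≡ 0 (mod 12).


M = 19*12 = 228
M1 = M/19 = 12, M2 = M/12 = 19
M1^(-1) mod 19 = 8, M2^(-1) mod 12 = 7
x = 3*12*8 + 0*19*7 = 288
288 mod 228 = 60
Check: 60 mod 19 = 3 ✓, 60 mod 12 = 0 ✓

x ≡ 60 (mod 228)


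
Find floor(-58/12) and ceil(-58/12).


-58/12 = -4.8333
floor = -5
ceil = -4

floor = -5, ceil = -4


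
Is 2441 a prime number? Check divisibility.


Check divisors up to sqrt(2441) = 49.4065
No divisors found.
2441 is prime.

Yes, 2441 is prime


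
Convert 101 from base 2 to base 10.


101 (base 2) = 5 (decimal)
5 (decimal) = 5 (base 10)


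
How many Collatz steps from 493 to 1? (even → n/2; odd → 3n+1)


493 → 1480 → 740 → 370 → 185 → 556 → 278 → 139 → 418 → 209 → 628 → 314 → 157 → 472 → 236 → 118 → 59 → 178 → 89 → 268 → 134 → 67 → 202 → 101 → 304 → 152 → 76 → 38 → 19 → 58 → 29 → 88 → 44 → 22 → 11 → 34 → 17 → 52 → 26 → 13 → 40 → 20 → 10 → 5 → 16 → 8 → 4 → 2 → 1
Total steps = 48

48 steps


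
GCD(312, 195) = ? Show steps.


312 = 1 * 195 + 117
195 = 1 * 117 + 78
117 = 1 * 78 + 39
78 = 2 * 39 + 0
GCD = 39


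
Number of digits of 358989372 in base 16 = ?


358989372 in base 16 = 1565BE3C
Number of digits = 8

8 digits (base 16)


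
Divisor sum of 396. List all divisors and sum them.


Divisors of 396: 1, 2, 3, 4, 6, 9, 11, 12, 18, 22, 33, 36, 44, 66, 99, 132, 198, 396
Sum = 1 + 2 + 3 + 4 + 6 + 9 + 11 + 12 + 18 + 22 + 33 + 36 + 44 + 66 + 99 + 132 + 198 + 396 = 1092

σ(396) = 1092


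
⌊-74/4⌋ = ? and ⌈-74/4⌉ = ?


-74/4 = -18.5000
floor = -19
ceil = -18

floor = -19, ceil = -18


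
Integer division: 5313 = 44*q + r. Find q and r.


5313 = 44 * 120 + 33
Check: 5280 + 33 = 5313

q = 120, r = 33


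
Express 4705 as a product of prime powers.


4705 / 5 = 941
941 / 941 = 1
4705 = 5 × 941


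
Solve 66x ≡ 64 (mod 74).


GCD(66, 74) = 2 divides 64
Divide: 33x ≡ 32 (mod 37)
x ≡ 29 (mod 37)


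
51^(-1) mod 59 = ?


Use the extended Euclidean algorithm on (59, 51); each row r = 59*s + 51*t:
r=59, s=1, t=0
r=51, s=0, t=1
q=1: r=8, s=1, t=-1   [59*(1) + 51*(-1) = 8]
q=6: r=3, s=-6, t=7   [59*(-6) + 51*(7) = 3]
q=2: r=2, s=13, t=-15   [59*(13) + 51*(-15) = 2]
q=1: r=1, s=-19, t=22   [59*(-19) + 51*(22) = 1]
q=2: r=0, s=51, t=-59   [59*(51) + 51*(-59) = 0]
GCD = 1 with t = 22, so 51*(22) ≡ 1 (mod 59)
Inverse = 22 mod 59 = 22
Check: 51 * 22 = 1122 ≡ 1 (mod 59)

51^(-1) ≡ 22 (mod 59)


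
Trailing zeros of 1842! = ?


floor(1842/5) = 368
floor(1842/25) = 73
floor(1842/125) = 14
floor(1842/625) = 2
Total = 457

457 trailing zeros


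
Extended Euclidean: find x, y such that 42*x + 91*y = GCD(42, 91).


Tabular extended Euclidean (each row: r = 42*s + 91*t):
r=42, s=1, t=0
r=91, s=0, t=1
q=0: r=42, s=1, t=0   [42*(1) + 91*(0) = 42]
q=2: r=7, s=-2, t=1   [42*(-2) + 91*(1) = 7]
q=6: r=0, s=13, t=-6   [42*(13) + 91*(-6) = 0]
GCD = 7; from the row with r=7: x=-2, y=1
Check: 42*(-2) + 91*(1) = -84 + 91 = 7

GCD = 7, x = -2, y = 1


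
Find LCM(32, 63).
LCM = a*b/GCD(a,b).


GCD(32, 63) = 1
LCM = 32*63/1 = 2016/1 = 2016

LCM = 2016


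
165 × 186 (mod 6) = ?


165 × 186 = 30690
30690 mod 6 = 0


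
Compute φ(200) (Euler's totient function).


200 = 2^3 × 5^2
Prime factors: 2, 5
φ(200) = 200 × (1-1/2) × (1-1/5)
= 200 × 1/2 × 4/5 = 80

φ(200) = 80


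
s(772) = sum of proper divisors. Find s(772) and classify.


Proper divisors: 1, 2, 4, 193, 386
Sum = 1 + 2 + 4 + 193 + 386 = 586
586 < 772 → deficient

s(772) = 586 (deficient)


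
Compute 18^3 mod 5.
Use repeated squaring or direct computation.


18^1 mod 5 = 3
18^2 mod 5 = 4
18^3 mod 5 = 2


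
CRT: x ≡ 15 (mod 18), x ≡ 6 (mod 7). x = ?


M = 18*7 = 126
M1 = M/18 = 7, M2 = M/7 = 18
M1^(-1) mod 18 = 13, M2^(-1) mod 7 = 2
x = 15*7*13 + 6*18*2 = 1581
1581 mod 126 = 69
Check: 69 mod 18 = 15 ✓, 69 mod 7 = 6 ✓

x ≡ 69 (mod 126)


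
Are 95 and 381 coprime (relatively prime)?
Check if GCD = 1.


Euclidean algorithm:
381 = 4 * 95 + 1
95 = 95 * 1 + 0
GCD(95, 381) = 1

Yes, coprime (GCD = 1)


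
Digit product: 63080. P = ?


6 × 3 × 0 × 8 × 0 = 0


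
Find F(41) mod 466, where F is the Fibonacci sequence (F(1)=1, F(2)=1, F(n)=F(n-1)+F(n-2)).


F(k) mod 466 for k=1..41:
1, 1, 2, 3, 5, 8, 13, 21, 34, 55, 89, 144, 233, 377, 144, 55, 199, 254, 453, 241, 228, 3, 231, 234, 465, 233, 232, 465, 231, 230, 461, 225, 220, 445, 199, 178, 377, 89, 0, 89, 89
F(41) mod 466 = 89


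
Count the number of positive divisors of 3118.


3118 = 2^1 × 1559^1
d(3118) = (1+1) × (1+1) = 4

4 divisors


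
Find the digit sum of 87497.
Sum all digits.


8 + 7 + 4 + 9 + 7 = 35


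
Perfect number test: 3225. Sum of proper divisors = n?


Proper divisors of 3225: 1, 3, 5, 15, 25, 43, 75, 129, 215, 645, 1075
Sum = 1 + 3 + 5 + 15 + 25 + 43 + 75 + 129 + 215 + 645 + 1075 = 2231

No, 3225 is not perfect (2231 ≠ 3225)


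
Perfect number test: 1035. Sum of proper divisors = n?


Proper divisors of 1035: 1, 3, 5, 9, 15, 23, 45, 69, 115, 207, 345
Sum = 1 + 3 + 5 + 9 + 15 + 23 + 45 + 69 + 115 + 207 + 345 = 837

No, 1035 is not perfect (837 ≠ 1035)


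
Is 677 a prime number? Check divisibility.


Check divisors up to sqrt(677) = 26.0192
No divisors found.
677 is prime.

Yes, 677 is prime


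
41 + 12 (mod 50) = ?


41 + 12 = 53
53 mod 50 = 3


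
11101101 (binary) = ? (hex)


11101101 (base 2) = 237 (decimal)
237 (decimal) = ED (base 16)


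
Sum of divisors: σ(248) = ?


Divisors of 248: 1, 2, 4, 8, 31, 62, 124, 248
Sum = 1 + 2 + 4 + 8 + 31 + 62 + 124 + 248 = 480

σ(248) = 480


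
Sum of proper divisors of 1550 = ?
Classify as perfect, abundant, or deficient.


Proper divisors: 1, 2, 5, 10, 25, 31, 50, 62, 155, 310, 775
Sum = 1 + 2 + 5 + 10 + 25 + 31 + 50 + 62 + 155 + 310 + 775 = 1426
1426 < 1550 → deficient

s(1550) = 1426 (deficient)


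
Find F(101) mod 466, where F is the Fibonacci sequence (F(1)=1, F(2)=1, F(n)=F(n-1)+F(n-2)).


F(k) mod 466 for k=1..101:
1, 1, 2, 3, 5, 8, 13, 21, 34, 55, 89, 144, 233, 377, 144, 55, 199, 254, 453, 241, 228, 3, 231, 234, 465, 233, 232, 465, 231, 230, 461, 225, 220, 445, 199, 178, 377, 89, 0, 89, 89, 178, 267, 445, 246, 225, 5, 230, 235, 465, 234, 233, 1, 234, 235, 3, 238, 241, 13, 254, 267, 55, 322, 377, 233, 144, 377, 55, 432, 21, 453, 8, 461, 3, 464, 1, 465, 0, 465, 465, 464, 463, 461, 458, 453, 445, 432, 411, 377, 322, 233, 89, 322, 411, 267, 212, 13, 225, 238, 463, 235
F(101) mod 466 = 235


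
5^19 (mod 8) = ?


5^1 mod 8 = 5
5^2 mod 8 = 1
5^3 mod 8 = 5
5^4 mod 8 = 1
5^5 mod 8 = 5
5^6 mod 8 = 1
5^7 mod 8 = 5
5^8 mod 8 = 1
5^9 mod 8 = 5
5^10 mod 8 = 1
5^11 mod 8 = 5
5^12 mod 8 = 1
5^13 mod 8 = 5
5^14 mod 8 = 1
5^15 mod 8 = 5
5^16 mod 8 = 1
5^17 mod 8 = 5
5^18 mod 8 = 1
5^19 mod 8 = 5


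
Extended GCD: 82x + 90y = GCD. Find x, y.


Tabular extended Euclidean (each row: r = 82*s + 90*t):
r=82, s=1, t=0
r=90, s=0, t=1
q=0: r=82, s=1, t=0   [82*(1) + 90*(0) = 82]
q=1: r=8, s=-1, t=1   [82*(-1) + 90*(1) = 8]
q=10: r=2, s=11, t=-10   [82*(11) + 90*(-10) = 2]
q=4: r=0, s=-45, t=41   [82*(-45) + 90*(41) = 0]
GCD = 2; from the row with r=2: x=11, y=-10
Check: 82*(11) + 90*(-10) = 902 - 900 = 2

GCD = 2, x = 11, y = -10


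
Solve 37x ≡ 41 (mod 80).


GCD(37, 80) = 1, unique solution
a^(-1) mod 80 = 13
x = 13 * 41 mod 80 = 53

x ≡ 53 (mod 80)


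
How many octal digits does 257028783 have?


257028783 in base 8 = 1724371257
Number of digits = 10

10 digits (base 8)


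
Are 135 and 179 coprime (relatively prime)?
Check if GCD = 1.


Euclidean algorithm:
179 = 1 * 135 + 44
135 = 3 * 44 + 3
44 = 14 * 3 + 2
3 = 1 * 2 + 1
2 = 2 * 1 + 0
GCD(135, 179) = 1

Yes, coprime (GCD = 1)


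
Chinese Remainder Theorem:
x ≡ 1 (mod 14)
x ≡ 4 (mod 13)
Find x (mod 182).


M = 14*13 = 182
M1 = M/14 = 13, M2 = M/13 = 14
M1^(-1) mod 14 = 13, M2^(-1) mod 13 = 1
x = 1*13*13 + 4*14*1 = 225
225 mod 182 = 43
Check: 43 mod 14 = 1 ✓, 43 mod 13 = 4 ✓

x ≡ 43 (mod 182)


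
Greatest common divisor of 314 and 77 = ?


314 = 4 * 77 + 6
77 = 12 * 6 + 5
6 = 1 * 5 + 1
5 = 5 * 1 + 0
GCD = 1


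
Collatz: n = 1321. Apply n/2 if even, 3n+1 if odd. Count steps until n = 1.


1321 → 3964 → 1982 → 991 → 2974 → 1487 → 4462 → 2231 → 6694 → 3347 → 10042 → 5021 → 15064 → 7532 → 3766 → 1883 → 5650 → 2825 → 8476 → 4238 → 2119 → 6358 → 3179 → 9538 → 4769 → 14308 → 7154 → 3577 → 10732 → 5366 → 2683 → 8050 → 4025 → 12076 → 6038 → 3019 → 9058 → 4529 → 13588 → 6794 → 3397 → 10192 → 5096 → 2548 → 1274 → 637 → 1912 → 956 → 478 → 239 → 718 → 359 → 1078 → 539 → 1618 → 809 → 2428 → 1214 → 607 → 1822 → 911 → 2734 → 1367 → 4102 → 2051 → 6154 → 3077 → 9232 → 4616 → 2308 → 1154 → 577 → 1732 → 866 → 433 → 1300 → 650 → 325 → 976 → 488 → 244 → 122 → 61 → 184 → 92 → 46 → 23 → 70 → 35 → 106 → 53 → 160 → 80 → 40 → 20 → 10 → 5 → 16 → 8 → 4 → 2 → 1
Total steps = 101

101 steps


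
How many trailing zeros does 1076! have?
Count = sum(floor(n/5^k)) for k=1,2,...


floor(1076/5) = 215
floor(1076/25) = 43
floor(1076/125) = 8
floor(1076/625) = 1
Total = 267

267 trailing zeros


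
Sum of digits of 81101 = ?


8 + 1 + 1 + 0 + 1 = 11


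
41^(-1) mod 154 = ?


Use the extended Euclidean algorithm on (154, 41); each row r = 154*s + 41*t:
r=154, s=1, t=0
r=41, s=0, t=1
q=3: r=31, s=1, t=-3   [154*(1) + 41*(-3) = 31]
q=1: r=10, s=-1, t=4   [154*(-1) + 41*(4) = 10]
q=3: r=1, s=4, t=-15   [154*(4) + 41*(-15) = 1]
q=10: r=0, s=-41, t=154   [154*(-41) + 41*(154) = 0]
GCD = 1 with t = -15, so 41*(-15) ≡ 1 (mod 154)
Inverse = -15 mod 154 = 139
Check: 41 * 139 = 5699 ≡ 1 (mod 154)

41^(-1) ≡ 139 (mod 154)


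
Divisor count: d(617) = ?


617 = 617^1
d(617) = (1+1) = 2

2 divisors


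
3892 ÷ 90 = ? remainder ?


3892 = 90 * 43 + 22
Check: 3870 + 22 = 3892

q = 43, r = 22


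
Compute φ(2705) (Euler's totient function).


2705 = 5 × 541
Prime factors: 5, 541
φ(2705) = 2705 × (1-1/5) × (1-1/541)
= 2705 × 4/5 × 540/541 = 2160

φ(2705) = 2160


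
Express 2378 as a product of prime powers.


2378 / 2 = 1189
1189 / 29 = 41
41 / 41 = 1
2378 = 2 × 29 × 41


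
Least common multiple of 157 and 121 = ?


GCD(157, 121) = 1
LCM = 157*121/1 = 18997/1 = 18997

LCM = 18997


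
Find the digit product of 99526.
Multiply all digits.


9 × 9 × 5 × 2 × 6 = 4860


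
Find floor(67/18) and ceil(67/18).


67/18 = 3.7222
floor = 3
ceil = 4

floor = 3, ceil = 4


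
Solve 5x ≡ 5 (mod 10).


GCD(5, 10) = 5 divides 5
Divide: 1x ≡ 1 (mod 2)
x ≡ 1 (mod 2)


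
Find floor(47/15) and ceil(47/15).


47/15 = 3.1333
floor = 3
ceil = 4

floor = 3, ceil = 4


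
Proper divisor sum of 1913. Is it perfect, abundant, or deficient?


Proper divisors: 1
Sum = 1 = 1
1 < 1913 → deficient

s(1913) = 1 (deficient)


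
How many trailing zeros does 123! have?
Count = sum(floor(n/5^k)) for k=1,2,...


floor(123/5) = 24
floor(123/25) = 4
Total = 28

28 trailing zeros


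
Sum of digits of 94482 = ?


9 + 4 + 4 + 8 + 2 = 27


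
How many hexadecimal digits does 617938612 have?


617938612 in base 16 = 24D4FEB4
Number of digits = 8

8 digits (base 16)


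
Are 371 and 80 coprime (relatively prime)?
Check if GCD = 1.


Euclidean algorithm:
371 = 4 * 80 + 51
80 = 1 * 51 + 29
51 = 1 * 29 + 22
29 = 1 * 22 + 7
22 = 3 * 7 + 1
7 = 7 * 1 + 0
GCD(371, 80) = 1

Yes, coprime (GCD = 1)


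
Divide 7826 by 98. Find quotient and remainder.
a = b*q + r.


7826 = 98 * 79 + 84
Check: 7742 + 84 = 7826

q = 79, r = 84


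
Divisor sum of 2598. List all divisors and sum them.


Divisors of 2598: 1, 2, 3, 6, 433, 866, 1299, 2598
Sum = 1 + 2 + 3 + 6 + 433 + 866 + 1299 + 2598 = 5208

σ(2598) = 5208


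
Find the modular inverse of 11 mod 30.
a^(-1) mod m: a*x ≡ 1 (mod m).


Use the extended Euclidean algorithm on (30, 11); each row r = 30*s + 11*t:
r=30, s=1, t=0
r=11, s=0, t=1
q=2: r=8, s=1, t=-2   [30*(1) + 11*(-2) = 8]
q=1: r=3, s=-1, t=3   [30*(-1) + 11*(3) = 3]
q=2: r=2, s=3, t=-8   [30*(3) + 11*(-8) = 2]
q=1: r=1, s=-4, t=11   [30*(-4) + 11*(11) = 1]
q=2: r=0, s=11, t=-30   [30*(11) + 11*(-30) = 0]
GCD = 1 with t = 11, so 11*(11) ≡ 1 (mod 30)
Inverse = 11 mod 30 = 11
Check: 11 * 11 = 121 ≡ 1 (mod 30)

11^(-1) ≡ 11 (mod 30)


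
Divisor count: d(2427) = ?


2427 = 3^1 × 809^1
d(2427) = (1+1) × (1+1) = 4

4 divisors


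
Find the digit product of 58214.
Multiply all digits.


5 × 8 × 2 × 1 × 4 = 320


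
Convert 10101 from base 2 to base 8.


10101 (base 2) = 21 (decimal)
21 (decimal) = 25 (base 8)


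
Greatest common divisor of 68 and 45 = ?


68 = 1 * 45 + 23
45 = 1 * 23 + 22
23 = 1 * 22 + 1
22 = 22 * 1 + 0
GCD = 1


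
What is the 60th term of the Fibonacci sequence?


Sequence: 1, 1, 2, 3, 5, 8, 13, 21, 34, 55, 89, 144, 233, 377, 610, 987, 1597, 2584, 4181, 6765, 10946, 17711, 28657, 46368, 75025, 121393, 196418, 317811, 514229, 832040, 1346269, 2178309, 3524578, 5702887, 9227465, 14930352, 24157817, 39088169, 63245986, 102334155, 165580141, 267914296, 433494437, 701408733, 1134903170, 1836311903, 2971215073, 4807526976, 7778742049, 12586269025, 20365011074, 32951280099, 53316291173, 86267571272, 139583862445, 225851433717, 365435296162, 591286729879, 956722026041, 1548008755920
F(60) = 1548008755920


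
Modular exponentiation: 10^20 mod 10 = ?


10^1 mod 10 = 0
10^2 mod 10 = 0
10^3 mod 10 = 0
10^4 mod 10 = 0
10^5 mod 10 = 0
10^6 mod 10 = 0
10^7 mod 10 = 0
10^8 mod 10 = 0
10^9 mod 10 = 0
10^10 mod 10 = 0
10^11 mod 10 = 0
10^12 mod 10 = 0
10^13 mod 10 = 0
10^14 mod 10 = 0
10^15 mod 10 = 0
10^16 mod 10 = 0
10^17 mod 10 = 0
10^18 mod 10 = 0
10^19 mod 10 = 0
10^20 mod 10 = 0


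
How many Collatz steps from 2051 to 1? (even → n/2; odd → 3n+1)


2051 → 6154 → 3077 → 9232 → 4616 → 2308 → 1154 → 577 → 1732 → 866 → 433 → 1300 → 650 → 325 → 976 → 488 → 244 → 122 → 61 → 184 → 92 → 46 → 23 → 70 → 35 → 106 → 53 → 160 → 80 → 40 → 20 → 10 → 5 → 16 → 8 → 4 → 2 → 1
Total steps = 37

37 steps


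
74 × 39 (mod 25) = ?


74 × 39 = 2886
2886 mod 25 = 11


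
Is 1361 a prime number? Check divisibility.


Check divisors up to sqrt(1361) = 36.8917
No divisors found.
1361 is prime.

Yes, 1361 is prime


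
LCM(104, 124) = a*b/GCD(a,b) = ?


GCD(104, 124) = 4
LCM = 104*124/4 = 12896/4 = 3224

LCM = 3224


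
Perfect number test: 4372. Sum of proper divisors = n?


Proper divisors of 4372: 1, 2, 4, 1093, 2186
Sum = 1 + 2 + 4 + 1093 + 2186 = 3286

No, 4372 is not perfect (3286 ≠ 4372)


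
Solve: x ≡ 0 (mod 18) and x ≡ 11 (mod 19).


M = 18*19 = 342
M1 = M/18 = 19, M2 = M/19 = 18
M1^(-1) mod 18 = 1, M2^(-1) mod 19 = 18
x = 0*19*1 + 11*18*18 = 3564
3564 mod 342 = 144
Check: 144 mod 18 = 0 ✓, 144 mod 19 = 11 ✓

x ≡ 144 (mod 342)


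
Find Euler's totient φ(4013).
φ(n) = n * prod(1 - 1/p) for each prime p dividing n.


4013 = 4013
Prime factors: 4013
φ(4013) = 4013 × (1-1/4013)
= 4013 × 4012/4013 = 4012

φ(4013) = 4012


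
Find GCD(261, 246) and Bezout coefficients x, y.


Tabular extended Euclidean (each row: r = 261*s + 246*t):
r=261, s=1, t=0
r=246, s=0, t=1
q=1: r=15, s=1, t=-1   [261*(1) + 246*(-1) = 15]
q=16: r=6, s=-16, t=17   [261*(-16) + 246*(17) = 6]
q=2: r=3, s=33, t=-35   [261*(33) + 246*(-35) = 3]
q=2: r=0, s=-82, t=87   [261*(-82) + 246*(87) = 0]
GCD = 3; from the row with r=3: x=33, y=-35
Check: 261*(33) + 246*(-35) = 8613 - 8610 = 3

GCD = 3, x = 33, y = -35


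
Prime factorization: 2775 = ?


2775 / 3 = 925
925 / 5 = 185
185 / 5 = 37
37 / 37 = 1
2775 = 3 × 5^2 × 37


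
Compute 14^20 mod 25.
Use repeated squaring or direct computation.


14^1 mod 25 = 14
14^2 mod 25 = 21
14^3 mod 25 = 19
14^4 mod 25 = 16
14^5 mod 25 = 24
14^6 mod 25 = 11
14^7 mod 25 = 4
14^8 mod 25 = 6
14^9 mod 25 = 9
14^10 mod 25 = 1
14^11 mod 25 = 14
14^12 mod 25 = 21
14^13 mod 25 = 19
14^14 mod 25 = 16
14^15 mod 25 = 24
14^16 mod 25 = 11
14^17 mod 25 = 4
14^18 mod 25 = 6
14^19 mod 25 = 9
14^20 mod 25 = 1


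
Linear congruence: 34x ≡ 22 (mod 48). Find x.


GCD(34, 48) = 2 divides 22
Divide: 17x ≡ 11 (mod 24)
x ≡ 19 (mod 24)


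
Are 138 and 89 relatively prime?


Euclidean algorithm:
138 = 1 * 89 + 49
89 = 1 * 49 + 40
49 = 1 * 40 + 9
40 = 4 * 9 + 4
9 = 2 * 4 + 1
4 = 4 * 1 + 0
GCD(138, 89) = 1

Yes, coprime (GCD = 1)


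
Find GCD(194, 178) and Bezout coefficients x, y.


Tabular extended Euclidean (each row: r = 194*s + 178*t):
r=194, s=1, t=0
r=178, s=0, t=1
q=1: r=16, s=1, t=-1   [194*(1) + 178*(-1) = 16]
q=11: r=2, s=-11, t=12   [194*(-11) + 178*(12) = 2]
q=8: r=0, s=89, t=-97   [194*(89) + 178*(-97) = 0]
GCD = 2; from the row with r=2: x=-11, y=12
Check: 194*(-11) + 178*(12) = -2134 + 2136 = 2

GCD = 2, x = -11, y = 12


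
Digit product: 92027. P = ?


9 × 2 × 0 × 2 × 7 = 0


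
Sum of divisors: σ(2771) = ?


Divisors of 2771: 1, 17, 163, 2771
Sum = 1 + 17 + 163 + 2771 = 2952

σ(2771) = 2952


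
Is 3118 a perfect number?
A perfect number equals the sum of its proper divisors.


Proper divisors of 3118: 1, 2, 1559
Sum = 1 + 2 + 1559 = 1562

No, 3118 is not perfect (1562 ≠ 3118)


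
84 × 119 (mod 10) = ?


84 × 119 = 9996
9996 mod 10 = 6


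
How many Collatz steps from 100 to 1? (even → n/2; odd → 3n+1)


100 → 50 → 25 → 76 → 38 → 19 → 58 → 29 → 88 → 44 → 22 → 11 → 34 → 17 → 52 → 26 → 13 → 40 → 20 → 10 → 5 → 16 → 8 → 4 → 2 → 1
Total steps = 25

25 steps


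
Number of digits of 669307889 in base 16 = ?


669307889 in base 16 = 27E4D3F1
Number of digits = 8

8 digits (base 16)


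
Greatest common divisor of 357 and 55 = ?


357 = 6 * 55 + 27
55 = 2 * 27 + 1
27 = 27 * 1 + 0
GCD = 1


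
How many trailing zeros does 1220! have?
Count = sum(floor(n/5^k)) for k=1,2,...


floor(1220/5) = 244
floor(1220/25) = 48
floor(1220/125) = 9
floor(1220/625) = 1
Total = 302

302 trailing zeros


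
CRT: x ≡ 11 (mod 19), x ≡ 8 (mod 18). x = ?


M = 19*18 = 342
M1 = M/19 = 18, M2 = M/18 = 19
M1^(-1) mod 19 = 18, M2^(-1) mod 18 = 1
x = 11*18*18 + 8*19*1 = 3716
3716 mod 342 = 296
Check: 296 mod 19 = 11 ✓, 296 mod 18 = 8 ✓

x ≡ 296 (mod 342)


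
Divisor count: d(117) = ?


117 = 3^2 × 13^1
d(117) = (2+1) × (1+1) = 6

6 divisors


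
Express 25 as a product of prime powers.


25 / 5 = 5
5 / 5 = 1
25 = 5^2


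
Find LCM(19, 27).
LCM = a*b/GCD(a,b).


GCD(19, 27) = 1
LCM = 19*27/1 = 513/1 = 513

LCM = 513


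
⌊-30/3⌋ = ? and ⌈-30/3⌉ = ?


-30/3 = -10.0000
floor = -10
ceil = -10

floor = -10, ceil = -10


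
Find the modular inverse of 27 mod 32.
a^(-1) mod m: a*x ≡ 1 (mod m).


Use the extended Euclidean algorithm on (32, 27); each row r = 32*s + 27*t:
r=32, s=1, t=0
r=27, s=0, t=1
q=1: r=5, s=1, t=-1   [32*(1) + 27*(-1) = 5]
q=5: r=2, s=-5, t=6   [32*(-5) + 27*(6) = 2]
q=2: r=1, s=11, t=-13   [32*(11) + 27*(-13) = 1]
q=2: r=0, s=-27, t=32   [32*(-27) + 27*(32) = 0]
GCD = 1 with t = -13, so 27*(-13) ≡ 1 (mod 32)
Inverse = -13 mod 32 = 19
Check: 27 * 19 = 513 ≡ 1 (mod 32)

27^(-1) ≡ 19 (mod 32)


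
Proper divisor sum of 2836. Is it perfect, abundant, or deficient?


Proper divisors: 1, 2, 4, 709, 1418
Sum = 1 + 2 + 4 + 709 + 1418 = 2134
2134 < 2836 → deficient

s(2836) = 2134 (deficient)


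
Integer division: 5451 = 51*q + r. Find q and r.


5451 = 51 * 106 + 45
Check: 5406 + 45 = 5451

q = 106, r = 45


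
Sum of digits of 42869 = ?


4 + 2 + 8 + 6 + 9 = 29


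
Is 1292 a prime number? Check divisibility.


1292 / 2 = 646 (exact division)
1292 is NOT prime.

No, 1292 is not prime


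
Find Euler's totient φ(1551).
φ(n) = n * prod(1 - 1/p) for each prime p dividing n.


1551 = 3 × 11 × 47
Prime factors: 3, 11, 47
φ(1551) = 1551 × (1-1/3) × (1-1/11) × (1-1/47)
= 1551 × 2/3 × 10/11 × 46/47 = 920

φ(1551) = 920


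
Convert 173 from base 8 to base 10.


173 (base 8) = 123 (decimal)
123 (decimal) = 123 (base 10)


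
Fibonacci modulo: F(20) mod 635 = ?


F(k) mod 635 for k=1..20:
1, 1, 2, 3, 5, 8, 13, 21, 34, 55, 89, 144, 233, 377, 610, 352, 327, 44, 371, 415
F(20) mod 635 = 415


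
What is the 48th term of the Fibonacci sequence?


Sequence: 1, 1, 2, 3, 5, 8, 13, 21, 34, 55, 89, 144, 233, 377, 610, 987, 1597, 2584, 4181, 6765, 10946, 17711, 28657, 46368, 75025, 121393, 196418, 317811, 514229, 832040, 1346269, 2178309, 3524578, 5702887, 9227465, 14930352, 24157817, 39088169, 63245986, 102334155, 165580141, 267914296, 433494437, 701408733, 1134903170, 1836311903, 2971215073, 4807526976
F(48) = 4807526976


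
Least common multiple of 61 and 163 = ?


GCD(61, 163) = 1
LCM = 61*163/1 = 9943/1 = 9943

LCM = 9943


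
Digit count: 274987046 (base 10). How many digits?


274987046 has 9 digits in base 10
floor(log10(274987046)) + 1 = floor(8.4393) + 1 = 9

9 digits (base 10)


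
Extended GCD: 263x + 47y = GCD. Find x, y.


Tabular extended Euclidean (each row: r = 263*s + 47*t):
r=263, s=1, t=0
r=47, s=0, t=1
q=5: r=28, s=1, t=-5   [263*(1) + 47*(-5) = 28]
q=1: r=19, s=-1, t=6   [263*(-1) + 47*(6) = 19]
q=1: r=9, s=2, t=-11   [263*(2) + 47*(-11) = 9]
q=2: r=1, s=-5, t=28   [263*(-5) + 47*(28) = 1]
q=9: r=0, s=47, t=-263   [263*(47) + 47*(-263) = 0]
GCD = 1; from the row with r=1: x=-5, y=28
Check: 263*(-5) + 47*(28) = -1315 + 1316 = 1

GCD = 1, x = -5, y = 28


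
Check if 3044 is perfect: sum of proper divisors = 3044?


Proper divisors of 3044: 1, 2, 4, 761, 1522
Sum = 1 + 2 + 4 + 761 + 1522 = 2290

No, 3044 is not perfect (2290 ≠ 3044)


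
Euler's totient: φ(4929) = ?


4929 = 3 × 31 × 53
Prime factors: 3, 31, 53
φ(4929) = 4929 × (1-1/3) × (1-1/31) × (1-1/53)
= 4929 × 2/3 × 30/31 × 52/53 = 3120

φ(4929) = 3120


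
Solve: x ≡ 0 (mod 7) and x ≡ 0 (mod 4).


M = 7*4 = 28
M1 = M/7 = 4, M2 = M/4 = 7
M1^(-1) mod 7 = 2, M2^(-1) mod 4 = 3
x = 0*4*2 + 0*7*3 = 0
0 mod 28 = 0
Check: 0 mod 7 = 0 ✓, 0 mod 4 = 0 ✓

x ≡ 0 (mod 28)


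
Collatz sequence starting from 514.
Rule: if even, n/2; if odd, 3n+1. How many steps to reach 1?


514 → 257 → 772 → 386 → 193 → 580 → 290 → 145 → 436 → 218 → 109 → 328 → 164 → 82 → 41 → 124 → 62 → 31 → 94 → 47 → 142 → 71 → 214 → 107 → 322 → 161 → 484 → 242 → 121 → 364 → 182 → 91 → 274 → 137 → 412 → 206 → 103 → 310 → 155 → 466 → 233 → 700 → 350 → 175 → 526 → 263 → 790 → 395 → 1186 → 593 → 1780 → 890 → 445 → 1336 → 668 → 334 → 167 → 502 → 251 → 754 → 377 → 1132 → 566 → 283 → 850 → 425 → 1276 → 638 → 319 → 958 → 479 → 1438 → 719 → 2158 → 1079 → 3238 → 1619 → 4858 → 2429 → 7288 → 3644 → 1822 → 911 → 2734 → 1367 → 4102 → 2051 → 6154 → 3077 → 9232 → 4616 → 2308 → 1154 → 577 → 1732 → 866 → 433 → 1300 → 650 → 325 → 976 → 488 → 244 → 122 → 61 → 184 → 92 → 46 → 23 → 70 → 35 → 106 → 53 → 160 → 80 → 40 → 20 → 10 → 5 → 16 → 8 → 4 → 2 → 1
Total steps = 123

123 steps


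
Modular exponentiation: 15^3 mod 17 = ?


15^1 mod 17 = 15
15^2 mod 17 = 4
15^3 mod 17 = 9


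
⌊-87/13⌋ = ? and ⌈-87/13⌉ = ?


-87/13 = -6.6923
floor = -7
ceil = -6

floor = -7, ceil = -6


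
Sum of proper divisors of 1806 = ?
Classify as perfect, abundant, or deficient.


Proper divisors: 1, 2, 3, 6, 7, 14, 21, 42, 43, 86, 129, 258, 301, 602, 903
Sum = 1 + 2 + 3 + 6 + 7 + 14 + 21 + 42 + 43 + 86 + 129 + 258 + 301 + 602 + 903 = 2418
2418 > 1806 → abundant

s(1806) = 2418 (abundant)


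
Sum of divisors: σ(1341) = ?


Divisors of 1341: 1, 3, 9, 149, 447, 1341
Sum = 1 + 3 + 9 + 149 + 447 + 1341 = 1950

σ(1341) = 1950


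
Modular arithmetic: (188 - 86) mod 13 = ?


188 - 86 = 102
102 mod 13 = 11


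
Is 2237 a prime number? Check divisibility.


Check divisors up to sqrt(2237) = 47.2969
No divisors found.
2237 is prime.

Yes, 2237 is prime


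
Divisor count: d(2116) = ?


2116 = 2^2 × 23^2
d(2116) = (2+1) × (2+1) = 9

9 divisors


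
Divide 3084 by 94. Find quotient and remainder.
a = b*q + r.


3084 = 94 * 32 + 76
Check: 3008 + 76 = 3084

q = 32, r = 76


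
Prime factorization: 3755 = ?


3755 / 5 = 751
751 / 751 = 1
3755 = 5 × 751


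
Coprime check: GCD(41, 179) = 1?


Euclidean algorithm:
179 = 4 * 41 + 15
41 = 2 * 15 + 11
15 = 1 * 11 + 4
11 = 2 * 4 + 3
4 = 1 * 3 + 1
3 = 3 * 1 + 0
GCD(41, 179) = 1

Yes, coprime (GCD = 1)


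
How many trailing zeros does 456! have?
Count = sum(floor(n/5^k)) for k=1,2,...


floor(456/5) = 91
floor(456/25) = 18
floor(456/125) = 3
Total = 112

112 trailing zeros


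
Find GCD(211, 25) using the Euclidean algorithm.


211 = 8 * 25 + 11
25 = 2 * 11 + 3
11 = 3 * 3 + 2
3 = 1 * 2 + 1
2 = 2 * 1 + 0
GCD = 1


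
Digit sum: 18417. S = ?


1 + 8 + 4 + 1 + 7 = 21


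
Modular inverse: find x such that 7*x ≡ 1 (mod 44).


Use the extended Euclidean algorithm on (44, 7); each row r = 44*s + 7*t:
r=44, s=1, t=0
r=7, s=0, t=1
q=6: r=2, s=1, t=-6   [44*(1) + 7*(-6) = 2]
q=3: r=1, s=-3, t=19   [44*(-3) + 7*(19) = 1]
q=2: r=0, s=7, t=-44   [44*(7) + 7*(-44) = 0]
GCD = 1 with t = 19, so 7*(19) ≡ 1 (mod 44)
Inverse = 19 mod 44 = 19
Check: 7 * 19 = 133 ≡ 1 (mod 44)

7^(-1) ≡ 19 (mod 44)


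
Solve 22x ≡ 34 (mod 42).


GCD(22, 42) = 2 divides 34
Divide: 11x ≡ 17 (mod 21)
x ≡ 13 (mod 21)


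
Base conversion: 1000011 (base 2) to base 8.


1000011 (base 2) = 67 (decimal)
67 (decimal) = 103 (base 8)


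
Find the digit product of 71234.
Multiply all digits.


7 × 1 × 2 × 3 × 4 = 168


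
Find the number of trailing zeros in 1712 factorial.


floor(1712/5) = 342
floor(1712/25) = 68
floor(1712/125) = 13
floor(1712/625) = 2
Total = 425

425 trailing zeros


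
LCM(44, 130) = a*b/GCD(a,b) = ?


GCD(44, 130) = 2
LCM = 44*130/2 = 5720/2 = 2860

LCM = 2860


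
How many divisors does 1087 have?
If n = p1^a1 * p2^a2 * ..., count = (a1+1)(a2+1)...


1087 = 1087^1
d(1087) = (1+1) = 2

2 divisors


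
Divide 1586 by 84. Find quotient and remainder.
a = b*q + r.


1586 = 84 * 18 + 74
Check: 1512 + 74 = 1586

q = 18, r = 74


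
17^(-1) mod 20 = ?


Use the extended Euclidean algorithm on (20, 17); each row r = 20*s + 17*t:
r=20, s=1, t=0
r=17, s=0, t=1
q=1: r=3, s=1, t=-1   [20*(1) + 17*(-1) = 3]
q=5: r=2, s=-5, t=6   [20*(-5) + 17*(6) = 2]
q=1: r=1, s=6, t=-7   [20*(6) + 17*(-7) = 1]
q=2: r=0, s=-17, t=20   [20*(-17) + 17*(20) = 0]
GCD = 1 with t = -7, so 17*(-7) ≡ 1 (mod 20)
Inverse = -7 mod 20 = 13
Check: 17 * 13 = 221 ≡ 1 (mod 20)

17^(-1) ≡ 13 (mod 20)


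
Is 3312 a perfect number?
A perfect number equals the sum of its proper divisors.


Proper divisors of 3312: 1, 2, 3, 4, 6, 8, 9, 12, 16, 18, 23, 24, 36, 46, 48, 69, 72, 92, 138, 144, 184, 207, 276, 368, 414, 552, 828, 1104, 1656
Sum = 1 + 2 + 3 + 4 + 6 + 8 + 9 + 12 + 16 + 18 + 23 + 24 + 36 + 46 + 48 + 69 + 72 + 92 + 138 + 144 + 184 + 207 + 276 + 368 + 414 + 552 + 828 + 1104 + 1656 = 6360

No, 3312 is not perfect (6360 ≠ 3312)


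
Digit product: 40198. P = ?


4 × 0 × 1 × 9 × 8 = 0


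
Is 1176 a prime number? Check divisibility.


1176 / 2 = 588 (exact division)
1176 is NOT prime.

No, 1176 is not prime


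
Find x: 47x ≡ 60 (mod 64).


GCD(47, 64) = 1, unique solution
a^(-1) mod 64 = 15
x = 15 * 60 mod 64 = 4

x ≡ 4 (mod 64)


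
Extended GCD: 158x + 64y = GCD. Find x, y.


Tabular extended Euclidean (each row: r = 158*s + 64*t):
r=158, s=1, t=0
r=64, s=0, t=1
q=2: r=30, s=1, t=-2   [158*(1) + 64*(-2) = 30]
q=2: r=4, s=-2, t=5   [158*(-2) + 64*(5) = 4]
q=7: r=2, s=15, t=-37   [158*(15) + 64*(-37) = 2]
q=2: r=0, s=-32, t=79   [158*(-32) + 64*(79) = 0]
GCD = 2; from the row with r=2: x=15, y=-37
Check: 158*(15) + 64*(-37) = 2370 - 2368 = 2

GCD = 2, x = 15, y = -37


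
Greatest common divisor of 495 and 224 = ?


495 = 2 * 224 + 47
224 = 4 * 47 + 36
47 = 1 * 36 + 11
36 = 3 * 11 + 3
11 = 3 * 3 + 2
3 = 1 * 2 + 1
2 = 2 * 1 + 0
GCD = 1


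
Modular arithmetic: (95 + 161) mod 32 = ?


95 + 161 = 256
256 mod 32 = 0


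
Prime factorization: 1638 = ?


1638 / 2 = 819
819 / 3 = 273
273 / 3 = 91
91 / 7 = 13
13 / 13 = 1
1638 = 2 × 3^2 × 7 × 13


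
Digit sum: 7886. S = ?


7 + 8 + 8 + 6 = 29


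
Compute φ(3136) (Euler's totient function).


3136 = 2^6 × 7^2
Prime factors: 2, 7
φ(3136) = 3136 × (1-1/2) × (1-1/7)
= 3136 × 1/2 × 6/7 = 1344

φ(3136) = 1344


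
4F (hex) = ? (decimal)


4F (base 16) = 79 (decimal)
79 (decimal) = 79 (base 10)


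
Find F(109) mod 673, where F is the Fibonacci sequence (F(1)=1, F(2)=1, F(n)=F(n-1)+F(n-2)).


F(k) mod 673 for k=1..109:
1, 1, 2, 3, 5, 8, 13, 21, 34, 55, 89, 144, 233, 377, 610, 314, 251, 565, 143, 35, 178, 213, 391, 604, 322, 253, 575, 155, 57, 212, 269, 481, 77, 558, 635, 520, 482, 329, 138, 467, 605, 399, 331, 57, 388, 445, 160, 605, 92, 24, 116, 140, 256, 396, 652, 375, 354, 56, 410, 466, 203, 669, 199, 195, 394, 589, 310, 226, 536, 89, 625, 41, 666, 34, 27, 61, 88, 149, 237, 386, 623, 336, 286, 622, 235, 184, 419, 603, 349, 279, 628, 234, 189, 423, 612, 362, 301, 663, 291, 281, 572, 180, 79, 259, 338, 597, 262, 186, 448
F(109) mod 673 = 448
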